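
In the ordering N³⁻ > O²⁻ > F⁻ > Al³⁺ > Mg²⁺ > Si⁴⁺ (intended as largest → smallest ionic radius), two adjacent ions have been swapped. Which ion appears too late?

Mg²⁺

Check each adjacent pair. Al³⁺ and Mg²⁺ are reversed: both have 10 electrons but Z(Al)=13 > Z(Mg)=12, so Al³⁺ should be the smaller of the two. No other neighbouring pair contradicts the periodic trends, so Mg²⁺ is the ion listed too late.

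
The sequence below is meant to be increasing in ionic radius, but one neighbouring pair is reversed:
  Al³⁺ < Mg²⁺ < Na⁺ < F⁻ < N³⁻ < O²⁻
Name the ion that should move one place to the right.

N³⁻

Check each adjacent pair. N³⁻ and O²⁻ are reversed: O²⁻ and N³⁻ share 10 electrons; the higher nuclear charge on O (Z=8) contracts it more, so O²⁻ < N³⁻. No other neighbouring pair contradicts the periodic trends, so N³⁻ is the ion listed too early.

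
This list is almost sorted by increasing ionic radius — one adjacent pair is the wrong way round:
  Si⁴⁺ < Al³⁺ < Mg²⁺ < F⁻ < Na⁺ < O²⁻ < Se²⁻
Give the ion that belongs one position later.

F⁻

The pair F⁻, Na⁺ is the wrong way round — they are isoelectronic (10 e⁻) and Na has more protons than F (11 vs 9), making Na⁺ smaller. All other adjacent pairs agree with periodic trends, so F⁻ is the misplaced ion.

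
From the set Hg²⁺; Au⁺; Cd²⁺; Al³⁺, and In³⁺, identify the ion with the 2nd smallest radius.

In³⁺

First list Z and electron count for each: Al³⁺: 10 e⁻, Z=13, In³⁺: 46 e⁻, Z=49, Cd²⁺: 46 e⁻, Z=48, Hg²⁺: 78 e⁻, Z=80, Au⁺: 78 e⁻, Z=79. Al³⁺ < In³⁺ (same group, period 3 vs 5); In³⁺ < Cd²⁺ (isoelectronic, higher Z=49 is smaller); Cd²⁺ < Hg²⁺ (same group, 1 shell fewer); Hg²⁺ < Au⁺ (both 78 e⁻, Z=80>79).
Ordering: Al³⁺ < In³⁺ < Cd²⁺ < Hg²⁺ < Au⁺. The 2nd smallest is In³⁺.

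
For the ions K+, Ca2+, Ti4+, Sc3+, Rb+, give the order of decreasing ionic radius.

Rb+ > K+ > Ca2+ > Sc3+ > Ti4+

Work out protons and electrons: Ti4+ (Z=22, 18 e⁻), Sc3+ (Z=21, 18 e⁻), Ca2+ (Z=20, 18 e⁻), K+ (Z=19, 18 e⁻), Rb+ (Z=37, 36 e⁻). Ti4+ < Sc3+ (isoelectronic, higher Z=22 is smaller); Sc3+ < Ca2+ (isoelectronic, higher Z=21 is smaller); Ca2+ < K+ (both 18 e⁻, Z=20>19); K+ < Rb+ (same group, period 4 vs 5).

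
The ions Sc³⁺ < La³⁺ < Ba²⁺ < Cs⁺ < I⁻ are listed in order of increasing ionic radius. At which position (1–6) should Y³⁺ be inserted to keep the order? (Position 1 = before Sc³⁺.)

Electron counts and nuclear charges: Sc³⁺ has 18 e⁻ (Z=21), Y³⁺ has 36 e⁻ (Z=39), La³⁺ has 54 e⁻ (Z=57), Ba²⁺ has 54 e⁻ (Z=56), Cs⁺ has 54 e⁻ (Z=55), I⁻ has 54 e⁻ (Z=53). Sc³⁺ < Y³⁺ (same group, 1 shell fewer); Y³⁺ < La³⁺ (same group, period 5 vs 6); La³⁺ < Ba²⁺ (isoelectronic, higher Z=57 is smaller); Ba²⁺ < Cs⁺ (isoelectronic, higher Z=56 is smaller); Cs⁺ < I⁻ (isoelectronic, higher Z=55 is smaller).
Putting Y³⁺ in gives Sc³⁺ < Y³⁺ < La³⁺ < Ba²⁺ < Cs⁺ < I⁻; it lands at slot 2.

2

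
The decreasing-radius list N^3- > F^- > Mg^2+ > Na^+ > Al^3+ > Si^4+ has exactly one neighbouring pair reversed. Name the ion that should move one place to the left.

Na^+

Compare adjacent ions: both have 10 electrons but Z(Mg)=12 > Z(Na)=11, so Mg^2+ should be the smaller of the two — yet in this decreasing list Mg^2+ sits before Na^+. Nothing else is reversed, so Na^+ should move one place to the left.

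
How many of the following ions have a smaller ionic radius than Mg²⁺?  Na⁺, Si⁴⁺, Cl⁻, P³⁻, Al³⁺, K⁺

2

Electron counts and nuclear charges: Si⁴⁺: 10 e⁻, Z=14, Al³⁺: 10 e⁻, Z=13, Mg²⁺: 10 e⁻, Z=12, Na⁺: 10 e⁻, Z=11, K⁺: 18 e⁻, Z=19, Cl⁻: 18 e⁻, Z=17, P³⁻: 18 e⁻, Z=15. Si⁴⁺ < Al³⁺ (isoelectronic, higher Z=14 is smaller); Al³⁺ < Mg²⁺ (isoelectronic, higher Z=13 is smaller); Mg²⁺ < Na⁺ (both 10 e⁻, Z=12>11); Na⁺ < K⁺ (same group, period 3 vs 4); K⁺ < Cl⁻ (isoelectronic, higher Z=19 is smaller); Cl⁻ < P³⁻ (isoelectronic, higher Z=17 is smaller).
Overall: Si⁴⁺ < Al³⁺ < Mg²⁺ < Na⁺ < K⁺ < Cl⁻ < P³⁻. Mg²⁺ has 2 below it and 4 above. Count: 2.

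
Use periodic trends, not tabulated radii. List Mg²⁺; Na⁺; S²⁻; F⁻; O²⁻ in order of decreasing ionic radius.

Tabulating Z and e⁻: Mg²⁺ (Z=12, 10 e⁻), Na⁺ (Z=11, 10 e⁻), F⁻ (Z=9, 10 e⁻), O²⁻ (Z=8, 10 e⁻), S²⁻ (Z=16, 18 e⁻). Mg²⁺ < Na⁺ (both 10 e⁻, Z=12>11); Na⁺ < F⁻ (isoelectronic, higher Z=11 is smaller); F⁻ < O²⁻ (both 10 e⁻, Z=9>8); O²⁻ < S²⁻ (same group, period 2 vs 3).

S²⁻ > O²⁻ > F⁻ > Na⁺ > Mg²⁺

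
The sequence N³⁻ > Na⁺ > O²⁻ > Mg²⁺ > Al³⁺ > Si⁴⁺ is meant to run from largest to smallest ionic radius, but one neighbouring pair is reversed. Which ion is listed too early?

Scanning neighbour by neighbour, only Na⁺/O²⁻ violates a trend: Na⁺ and O²⁻ share 10 electrons; the higher nuclear charge on Na (Z=11) contracts it more, so Na⁺ < O²⁻. That makes Na⁺ the one sitting a position early relative to where it belongs.

Na⁺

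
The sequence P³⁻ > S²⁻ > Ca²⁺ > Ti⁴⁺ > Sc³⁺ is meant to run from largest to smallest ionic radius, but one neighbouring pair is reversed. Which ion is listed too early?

Ti⁴⁺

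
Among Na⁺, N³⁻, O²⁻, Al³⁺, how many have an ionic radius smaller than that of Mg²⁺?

Each ion has 10 electrons. The ranking follows nuclear charge in reverse — greater Z gives a smaller radius. Al³⁺ (Z=13), Mg²⁺ (Z=12), Na⁺ (Z=11), O²⁻ (Z=8), N³⁻ (Z=7).
Relative to Mg²⁺, the ions that are smaller are Al³⁺. That's 1.

1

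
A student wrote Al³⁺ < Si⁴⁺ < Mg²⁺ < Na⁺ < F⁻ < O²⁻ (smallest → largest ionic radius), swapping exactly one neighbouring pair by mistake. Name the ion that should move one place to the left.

Check each adjacent pair. Al³⁺ and Si⁴⁺ are reversed: both have 10 electrons but Z(Si)=14 > Z(Al)=13, so Si⁴⁺ should be the smaller of the two. No other neighbouring pair contradicts the periodic trends, so Si⁴⁺ is the ion listed too late.

Si⁴⁺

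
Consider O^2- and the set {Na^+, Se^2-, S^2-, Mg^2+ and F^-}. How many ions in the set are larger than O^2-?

2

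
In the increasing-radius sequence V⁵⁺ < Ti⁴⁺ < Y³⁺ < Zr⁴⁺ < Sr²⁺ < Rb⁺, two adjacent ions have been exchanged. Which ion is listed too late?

Zr⁴⁺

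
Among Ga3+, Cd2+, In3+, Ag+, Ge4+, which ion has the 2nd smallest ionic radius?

Ga3+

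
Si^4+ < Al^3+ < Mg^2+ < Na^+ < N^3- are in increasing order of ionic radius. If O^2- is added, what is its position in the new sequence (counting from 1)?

5

Each ion has 10 electrons. The ranking follows nuclear charge in reverse — greater Z gives a smaller radius. Si^4+ (Z=14), Al^3+ (Z=13), Mg^2+ (Z=12), Na^+ (Z=11), O^2- (Z=8), N^3- (Z=7).
With O^2- included the full order is Si^4+ < Al^3+ < Mg^2+ < Na^+ < O^2- < N^3-, so it takes position 5.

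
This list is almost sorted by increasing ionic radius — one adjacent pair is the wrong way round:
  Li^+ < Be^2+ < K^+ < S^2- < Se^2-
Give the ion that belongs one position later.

The pair Li^+, Be^2+ is the wrong way round — they are isoelectronic (2 e⁻) and Be has more protons than Li (4 vs 3), making Be^2+ smaller. All other adjacent pairs agree with periodic trends, so Li^+ is the misplaced ion.

Li^+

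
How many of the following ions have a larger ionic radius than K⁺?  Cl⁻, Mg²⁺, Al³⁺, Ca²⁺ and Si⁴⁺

1

Si⁴⁺ has 10 e⁻ (Z=14), Al³⁺ has 10 e⁻ (Z=13), Mg²⁺ has 10 e⁻ (Z=12), Ca²⁺ has 18 e⁻ (Z=20), K⁺ has 18 e⁻ (Z=19), Cl⁻ has 18 e⁻ (Z=17). Si⁴⁺ < Al³⁺ (both 10 e⁻, Z=14>13); Al³⁺ < Mg²⁺ (both 10 e⁻, Z=13>12); Mg²⁺ < Ca²⁺ (same group, period 3 vs 4); Ca²⁺ < K⁺ (isoelectronic, higher Z=20 is smaller); K⁺ < Cl⁻ (isoelectronic, higher Z=19 is smaller).
Overall: Si⁴⁺ < Al³⁺ < Mg²⁺ < Ca²⁺ < K⁺ < Cl⁻. K⁺ has 4 below it and 1 above. That's 1.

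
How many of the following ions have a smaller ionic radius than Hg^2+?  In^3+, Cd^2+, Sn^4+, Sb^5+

4

First list Z and electron count for each: Sb^5+ (Z=51, 46 e⁻), Sn^4+ (Z=50, 46 e⁻), In^3+ (Z=49, 46 e⁻), Cd^2+ (Z=48, 46 e⁻), Hg^2+ (Z=80, 78 e⁻). Sb^5+ < Sn^4+ (both 46 e⁻, Z=51>50); Sn^4+ < In^3+ (both 46 e⁻, Z=50>49); In^3+ < Cd^2+ (both 46 e⁻, Z=49>48); Cd^2+ < Hg^2+ (same group, 1 shell fewer).
Ordering all of them (including Hg^2+) by radius gives Sb^5+ < Sn^4+ < In^3+ < Cd^2+ < Hg^2+. Count: 4.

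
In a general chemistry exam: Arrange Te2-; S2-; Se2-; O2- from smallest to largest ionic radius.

Same group, same charge. Going down the group adds an extra shell of electrons, so the ion gets larger: O2- is highest in the group and smallest.

O2- < S2- < Se2- < Te2-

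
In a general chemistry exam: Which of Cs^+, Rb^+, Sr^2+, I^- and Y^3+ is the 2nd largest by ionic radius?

First list Z and electron count for each: Y^3+: 36 e⁻, Z=39, Sr^2+: 36 e⁻, Z=38, Rb^+: 36 e⁻, Z=37, Cs^+: 54 e⁻, Z=55, I^-: 54 e⁻, Z=53. Y^3+ < Sr^2+ (isoelectronic, higher Z=39 is smaller); Sr^2+ < Rb^+ (isoelectronic, higher Z=38 is smaller); Rb^+ < Cs^+ (same group, period 5 vs 6); Cs^+ < I^- (isoelectronic, higher Z=55 is smaller).
Ordering: Y^3+ < Sr^2+ < Rb^+ < Cs^+ < I^-. The 2nd largest is Cs^+.

Cs^+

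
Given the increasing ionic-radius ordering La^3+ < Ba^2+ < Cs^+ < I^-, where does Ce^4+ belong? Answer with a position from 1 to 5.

1

All of these have 54 electrons (isoelectronic). With the same electron cloud, the ion with the most protons pulls it in tightest. Nuclear charges: Ce^4+ (Z=58), La^3+ (Z=57), Ba^2+ (Z=56), Cs^+ (Z=55), I^- (Z=53). Highest Z is smallest.
With Ce^4+ included the full order is Ce^4+ < La^3+ < Ba^2+ < Cs^+ < I^-, so it takes position 1.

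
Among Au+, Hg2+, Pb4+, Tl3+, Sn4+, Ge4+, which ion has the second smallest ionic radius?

Sn4+

First list Z and electron count for each: Ge4+: 28 e⁻, Z=32, Sn4+: 46 e⁻, Z=50, Pb4+: 78 e⁻, Z=82, Tl3+: 78 e⁻, Z=81, Hg2+: 78 e⁻, Z=80, Au+: 78 e⁻, Z=79. Ge4+ < Sn4+ (same group, period 4 vs 5); Sn4+ < Pb4+ (same group, 1 shell fewer); Pb4+ < Tl3+ (isoelectronic, higher Z=82 is smaller); Tl3+ < Hg2+ (both 78 e⁻, Z=81>80); Hg2+ < Au+ (isoelectronic, higher Z=80 is smaller).
That gives Ge4+ < Sn4+ < Pb4+ < Tl3+ < Hg2+ < Au+. From the smallest end, number 2 is Sn4+.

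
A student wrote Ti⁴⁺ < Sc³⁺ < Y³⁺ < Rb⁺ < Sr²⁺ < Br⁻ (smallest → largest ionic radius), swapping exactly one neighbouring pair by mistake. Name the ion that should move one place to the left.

Scanning neighbour by neighbour, only Rb⁺/Sr²⁺ violates a trend: Sr²⁺ and Rb⁺ share 36 electrons; the higher nuclear charge on Sr (Z=38) contracts it more, so Sr²⁺ < Rb⁺. That makes Sr²⁺ the one sitting a position late relative to where it belongs.

Sr²⁺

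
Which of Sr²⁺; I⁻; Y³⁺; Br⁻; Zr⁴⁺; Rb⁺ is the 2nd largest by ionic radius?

Electron counts and nuclear charges: Zr⁴⁺: 36 e⁻, Z=40, Y³⁺: 36 e⁻, Z=39, Sr²⁺: 36 e⁻, Z=38, Rb⁺: 36 e⁻, Z=37, Br⁻: 36 e⁻, Z=35, I⁻: 54 e⁻, Z=53. Zr⁴⁺ < Y³⁺ (isoelectronic, higher Z=40 is smaller); Y³⁺ < Sr²⁺ (both 36 e⁻, Z=39>38); Sr²⁺ < Rb⁺ (isoelectronic, higher Z=38 is smaller); Rb⁺ < Br⁻ (both 36 e⁻, Z=37>35); Br⁻ < I⁻ (same group, period 4 vs 5).
That gives Zr⁴⁺ < Y³⁺ < Sr²⁺ < Rb⁺ < Br⁻ < I⁻. From the largest end, number 2 is Br⁻.

Br⁻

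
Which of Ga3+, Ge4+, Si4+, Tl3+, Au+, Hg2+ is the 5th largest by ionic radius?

Ge4+

Tabulating Z and e⁻: Si4+: 10 e⁻, Z=14, Ge4+: 28 e⁻, Z=32, Ga3+: 28 e⁻, Z=31, Tl3+: 78 e⁻, Z=81, Hg2+: 78 e⁻, Z=80, Au+: 78 e⁻, Z=79. Si4+ < Ge4+ (same group, 1 shell fewer); Ge4+ < Ga3+ (isoelectronic, higher Z=32 is smaller); Ga3+ < Tl3+ (same group, period 4 vs 6); Tl3+ < Hg2+ (both 78 e⁻, Z=81>80); Hg2+ < Au+ (isoelectronic, higher Z=80 is smaller).
That gives Si4+ < Ge4+ < Ga3+ < Tl3+ < Hg2+ < Au+. From the largest end, number 5 is Ge4+.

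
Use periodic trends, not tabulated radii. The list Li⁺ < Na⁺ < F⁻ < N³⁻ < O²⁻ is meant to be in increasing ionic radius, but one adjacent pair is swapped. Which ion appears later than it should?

O²⁻

Compare adjacent ions: O²⁻ and N³⁻ share 10 electrons; the higher nuclear charge on O (Z=8) contracts it more, so O²⁻ < N³⁻ — yet in this increasing list N³⁻ sits before O²⁻. Nothing else is reversed, so O²⁻ should move one place to the left.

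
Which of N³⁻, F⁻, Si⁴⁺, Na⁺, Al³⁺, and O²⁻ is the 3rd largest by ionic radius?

F⁻

Isoelectronic series (10 e⁻ each). Size is set by nuclear charge: more protons means a smaller ion. Si⁴⁺ (Z=14), Al³⁺ (Z=13), Na⁺ (Z=11), F⁻ (Z=9), O²⁻ (Z=8), N³⁻ (Z=7).
Ordering: Si⁴⁺ < Al³⁺ < Na⁺ < F⁻ < O²⁻ < N³⁻. The 3rd largest is F⁻.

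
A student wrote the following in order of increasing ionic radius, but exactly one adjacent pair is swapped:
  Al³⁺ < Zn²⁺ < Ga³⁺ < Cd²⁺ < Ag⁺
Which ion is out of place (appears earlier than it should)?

Zn²⁺

Compare adjacent ions: Ga³⁺ and Zn²⁺ share 28 electrons; the higher nuclear charge on Ga (Z=31) contracts it more, so Ga³⁺ < Zn²⁺ — yet in this increasing list Zn²⁺ sits before Ga³⁺. Nothing else is reversed, so Zn²⁺ should move one place to the right.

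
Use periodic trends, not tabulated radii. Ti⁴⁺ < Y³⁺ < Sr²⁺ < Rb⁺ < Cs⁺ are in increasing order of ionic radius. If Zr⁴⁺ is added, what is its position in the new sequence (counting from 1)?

Electron counts and nuclear charges: Ti⁴⁺ has 18 e⁻ (Z=22), Zr⁴⁺ has 36 e⁻ (Z=40), Y³⁺ has 36 e⁻ (Z=39), Sr²⁺ has 36 e⁻ (Z=38), Rb⁺ has 36 e⁻ (Z=37), Cs⁺ has 54 e⁻ (Z=55). Ti⁴⁺ < Zr⁴⁺ (same group, 1 shell fewer); Zr⁴⁺ < Y³⁺ (isoelectronic, higher Z=40 is smaller); Y³⁺ < Sr²⁺ (both 36 e⁻, Z=39>38); Sr²⁺ < Rb⁺ (both 36 e⁻, Z=38>37); Rb⁺ < Cs⁺ (same group, 1 shell fewer).
Merged order: Ti⁴⁺ < Zr⁴⁺ < Y³⁺ < Sr²⁺ < Rb⁺ < Cs⁺ — Zr⁴⁺ is number 2.

2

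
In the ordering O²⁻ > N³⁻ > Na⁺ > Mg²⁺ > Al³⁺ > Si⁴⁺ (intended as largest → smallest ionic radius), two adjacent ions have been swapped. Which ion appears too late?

N³⁻

Scanning neighbour by neighbour, only O²⁻/N³⁻ violates a trend: both have 10 electrons but Z(O)=8 > Z(N)=7, so O²⁻ should be the smaller of the two. That makes N³⁻ the one sitting a position late relative to where it belongs.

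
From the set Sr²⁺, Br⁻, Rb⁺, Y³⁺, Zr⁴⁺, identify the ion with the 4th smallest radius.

Rb⁺

Each ion has 36 electrons. The ranking follows nuclear charge in reverse — greater Z gives a smaller radius. Zr⁴⁺ (Z=40), Y³⁺ (Z=39), Sr²⁺ (Z=38), Rb⁺ (Z=37), Br⁻ (Z=35).
So the order is Zr⁴⁺ < Y³⁺ < Sr²⁺ < Rb⁺ < Br⁻; the 4th-smallest ion is Rb⁺.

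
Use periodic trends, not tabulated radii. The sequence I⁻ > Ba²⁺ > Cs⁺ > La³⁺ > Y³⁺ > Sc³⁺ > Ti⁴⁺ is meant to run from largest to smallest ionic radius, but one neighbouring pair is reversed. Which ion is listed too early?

Ba²⁺

Compare adjacent ions: Ba²⁺ and Cs⁺ share 54 electrons; the higher nuclear charge on Ba (Z=56) contracts it more, so Ba²⁺ < Cs⁺ — yet in this decreasing list Ba²⁺ sits before Cs⁺. Nothing else is reversed, so Ba²⁺ should move one place to the right.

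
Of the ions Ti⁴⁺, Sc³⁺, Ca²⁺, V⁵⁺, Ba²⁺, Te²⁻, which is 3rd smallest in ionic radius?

Sc³⁺

Tabulating Z and e⁻: V⁵⁺: 18 e⁻, Z=23, Ti⁴⁺: 18 e⁻, Z=22, Sc³⁺: 18 e⁻, Z=21, Ca²⁺: 18 e⁻, Z=20, Ba²⁺: 54 e⁻, Z=56, Te²⁻: 54 e⁻, Z=52. V⁵⁺ < Ti⁴⁺ (isoelectronic, higher Z=23 is smaller); Ti⁴⁺ < Sc³⁺ (isoelectronic, higher Z=22 is smaller); Sc³⁺ < Ca²⁺ (isoelectronic, higher Z=21 is smaller); Ca²⁺ < Ba²⁺ (same group, period 4 vs 6); Ba²⁺ < Te²⁻ (isoelectronic, higher Z=56 is smaller).
That gives V⁵⁺ < Ti⁴⁺ < Sc³⁺ < Ca²⁺ < Ba²⁺ < Te²⁻. From the smallest end, number 3 is Sc³⁺.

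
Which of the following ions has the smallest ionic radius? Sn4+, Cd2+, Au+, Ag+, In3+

First list Z and electron count for each: Sn4+: 46 e⁻, Z=50, In3+: 46 e⁻, Z=49, Cd2+: 46 e⁻, Z=48, Ag+: 46 e⁻, Z=47, Au+: 78 e⁻, Z=79. Sn4+ < In3+ (isoelectronic, higher Z=50 is smaller); In3+ < Cd2+ (both 46 e⁻, Z=49>48); Cd2+ < Ag+ (isoelectronic, higher Z=48 is smaller); Ag+ < Au+ (same group, period 5 vs 6).

Sn4+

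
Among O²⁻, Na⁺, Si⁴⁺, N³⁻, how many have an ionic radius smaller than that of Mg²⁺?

1

These species are isoelectronic with 10 electrons. The only difference is the number of protons: Si⁴⁺ (Z=14), Mg²⁺ (Z=12), Na⁺ (Z=11), O²⁻ (Z=8), N³⁻ (Z=7). The strongest nuclear pull (Si⁴⁺) gives the smallest ion.
Ordering all of them (including Mg²⁺) by radius gives Si⁴⁺ < Mg²⁺ < Na⁺ < O²⁻ < N³⁻. That's 1.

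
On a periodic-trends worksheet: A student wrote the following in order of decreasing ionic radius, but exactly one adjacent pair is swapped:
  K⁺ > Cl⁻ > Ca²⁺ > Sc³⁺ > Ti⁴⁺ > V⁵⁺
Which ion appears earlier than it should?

K⁺

Check each adjacent pair. K⁺ and Cl⁻ are reversed: both have 18 electrons but Z(K)=19 > Z(Cl)=17, so K⁺ should be the smaller of the two. No other neighbouring pair contradicts the periodic trends, so K⁺ is the ion listed too early.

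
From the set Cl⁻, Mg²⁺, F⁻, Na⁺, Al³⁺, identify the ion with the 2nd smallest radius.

Mg²⁺

Work out protons and electrons: Al³⁺: 10 e⁻, Z=13, Mg²⁺: 10 e⁻, Z=12, Na⁺: 10 e⁻, Z=11, F⁻: 10 e⁻, Z=9, Cl⁻: 18 e⁻, Z=17. Al³⁺ < Mg²⁺ (both 10 e⁻, Z=13>12); Mg²⁺ < Na⁺ (isoelectronic, higher Z=12 is smaller); Na⁺ < F⁻ (isoelectronic, higher Z=11 is smaller); F⁻ < Cl⁻ (same group, 1 shell fewer).
So the order is Al³⁺ < Mg²⁺ < Na⁺ < F⁻ < Cl⁻; the 2nd-smallest ion is Mg²⁺.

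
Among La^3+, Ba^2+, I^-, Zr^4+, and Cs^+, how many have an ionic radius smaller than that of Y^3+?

1

Work out protons and electrons: Zr^4+: 36 e⁻, Z=40, Y^3+: 36 e⁻, Z=39, La^3+: 54 e⁻, Z=57, Ba^2+: 54 e⁻, Z=56, Cs^+: 54 e⁻, Z=55, I^-: 54 e⁻, Z=53. Zr^4+ < Y^3+ (both 36 e⁻, Z=40>39); Y^3+ < La^3+ (same group, period 5 vs 6); La^3+ < Ba^2+ (both 54 e⁻, Z=57>56); Ba^2+ < Cs^+ (both 54 e⁻, Z=56>55); Cs^+ < I^- (both 54 e⁻, Z=55>53).
Relative to Y^3+, the ions that are smaller are Zr^4+. So 1 is smaller.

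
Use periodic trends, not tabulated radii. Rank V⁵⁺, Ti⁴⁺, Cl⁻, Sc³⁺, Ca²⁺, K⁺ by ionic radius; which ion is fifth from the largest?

Ti⁴⁺

Each ion has 18 electrons. The ranking follows nuclear charge in reverse — greater Z gives a smaller radius. V⁵⁺ (Z=23), Ti⁴⁺ (Z=22), Sc³⁺ (Z=21), Ca²⁺ (Z=20), K⁺ (Z=19), Cl⁻ (Z=17).
Full ascending order: V⁵⁺ < Ti⁴⁺ < Sc³⁺ < Ca²⁺ < K⁺ < Cl⁻. Counting from the largest, position 5 is Ti⁴⁺.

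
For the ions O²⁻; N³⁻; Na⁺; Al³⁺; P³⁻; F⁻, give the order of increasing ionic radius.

Al³⁺ < Na⁺ < F⁻ < O²⁻ < N³⁻ < P³⁻

Electron counts and nuclear charges: Al³⁺ has 10 e⁻ (Z=13), Na⁺ has 10 e⁻ (Z=11), F⁻ has 10 e⁻ (Z=9), O²⁻ has 10 e⁻ (Z=8), N³⁻ has 10 e⁻ (Z=7), P³⁻ has 18 e⁻ (Z=15). Al³⁺ < Na⁺ (both 10 e⁻, Z=13>11); Na⁺ < F⁻ (isoelectronic, higher Z=11 is smaller); F⁻ < O²⁻ (both 10 e⁻, Z=9>8); O²⁻ < N³⁻ (isoelectronic, higher Z=8 is smaller); N³⁻ < P³⁻ (same group, 1 shell fewer).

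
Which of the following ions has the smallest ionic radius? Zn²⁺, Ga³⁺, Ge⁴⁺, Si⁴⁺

Si⁴⁺

Electron counts and nuclear charges: Si⁴⁺: 10 e⁻, Z=14, Ge⁴⁺: 28 e⁻, Z=32, Ga³⁺: 28 e⁻, Z=31, Zn²⁺: 28 e⁻, Z=30. Si⁴⁺ < Ge⁴⁺ (same group, 1 shell fewer); Ge⁴⁺ < Ga³⁺ (isoelectronic, higher Z=32 is smaller); Ga³⁺ < Zn²⁺ (both 28 e⁻, Z=31>30).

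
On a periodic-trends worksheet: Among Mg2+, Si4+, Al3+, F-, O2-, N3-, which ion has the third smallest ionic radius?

All of these have 10 electrons (isoelectronic). With the same electron cloud, the ion with the most protons pulls it in tightest. Nuclear charges: Si4+ (Z=14), Al3+ (Z=13), Mg2+ (Z=12), F- (Z=9), O2- (Z=8), N3- (Z=7). Highest Z is smallest.
Full ascending order: Si4+ < Al3+ < Mg2+ < F- < O2- < N3-. Counting from the smallest, position 3 is Mg2+.

Mg2+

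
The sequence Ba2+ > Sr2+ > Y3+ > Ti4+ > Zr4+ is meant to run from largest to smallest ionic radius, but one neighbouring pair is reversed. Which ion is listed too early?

Ti4+

Compare adjacent ions: both in group 4 with the same charge; Ti4+ (period 4) has the smaller radius — yet in this decreasing list Ti4+ sits before Zr4+. Nothing else is reversed, so Ti4+ should move one place to the right.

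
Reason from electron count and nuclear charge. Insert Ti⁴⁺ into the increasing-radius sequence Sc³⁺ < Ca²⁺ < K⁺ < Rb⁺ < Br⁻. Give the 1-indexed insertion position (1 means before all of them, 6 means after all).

1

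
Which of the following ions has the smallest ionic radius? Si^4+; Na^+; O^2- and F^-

These species are isoelectronic with 10 electrons. The only difference is the number of protons: Si^4+ (Z=14), Na^+ (Z=11), F^- (Z=9), O^2- (Z=8). The strongest nuclear pull (Si^4+) gives the smallest ion.

Si^4+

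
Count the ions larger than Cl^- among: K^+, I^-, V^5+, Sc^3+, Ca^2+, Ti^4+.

1

First list Z and electron count for each: V^5+: 18 e⁻, Z=23, Ti^4+: 18 e⁻, Z=22, Sc^3+: 18 e⁻, Z=21, Ca^2+: 18 e⁻, Z=20, K^+: 18 e⁻, Z=19, Cl^-: 18 e⁻, Z=17, I^-: 54 e⁻, Z=53. V^5+ < Ti^4+ (isoelectronic, higher Z=23 is smaller); Ti^4+ < Sc^3+ (isoelectronic, higher Z=22 is smaller); Sc^3+ < Ca^2+ (both 18 e⁻, Z=21>20); Ca^2+ < K^+ (isoelectronic, higher Z=20 is smaller); K^+ < Cl^- (isoelectronic, higher Z=19 is smaller); Cl^- < I^- (same group, 2 shells fewer).
Overall: V^5+ < Ti^4+ < Sc^3+ < Ca^2+ < K^+ < Cl^- < I^-. Cl^- has 5 below it and 1 above. That's 1.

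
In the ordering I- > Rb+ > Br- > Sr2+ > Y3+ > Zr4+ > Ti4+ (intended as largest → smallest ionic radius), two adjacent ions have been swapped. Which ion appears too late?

Br-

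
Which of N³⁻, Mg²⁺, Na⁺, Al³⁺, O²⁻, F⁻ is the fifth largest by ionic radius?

Mg²⁺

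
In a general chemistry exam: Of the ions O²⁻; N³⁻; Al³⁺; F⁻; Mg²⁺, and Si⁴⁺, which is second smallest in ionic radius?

Al³⁺

All of these have 10 electrons (isoelectronic). With the same electron cloud, the ion with the most protons pulls it in tightest. Nuclear charges: Si⁴⁺ (Z=14), Al³⁺ (Z=13), Mg²⁺ (Z=12), F⁻ (Z=9), O²⁻ (Z=8), N³⁻ (Z=7). Highest Z is smallest.
Full ascending order: Si⁴⁺ < Al³⁺ < Mg²⁺ < F⁻ < O²⁻ < N³⁻. Counting from the smallest, position 2 is Al³⁺.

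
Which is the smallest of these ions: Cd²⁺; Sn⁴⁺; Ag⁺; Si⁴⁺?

Tabulating Z and e⁻: Si⁴⁺: 10 e⁻, Z=14, Sn⁴⁺: 46 e⁻, Z=50, Cd²⁺: 46 e⁻, Z=48, Ag⁺: 46 e⁻, Z=47. Si⁴⁺ < Sn⁴⁺ (same group, 2 shells fewer); Sn⁴⁺ < Cd²⁺ (both 46 e⁻, Z=50>48); Cd²⁺ < Ag⁺ (both 46 e⁻, Z=48>47).

Si⁴⁺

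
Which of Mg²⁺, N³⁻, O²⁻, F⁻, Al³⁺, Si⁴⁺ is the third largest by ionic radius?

F⁻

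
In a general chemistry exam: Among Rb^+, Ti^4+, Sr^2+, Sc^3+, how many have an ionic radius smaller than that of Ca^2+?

2

Tabulating Z and e⁻: Ti^4+: 18 e⁻, Z=22, Sc^3+: 18 e⁻, Z=21, Ca^2+: 18 e⁻, Z=20, Sr^2+: 36 e⁻, Z=38, Rb^+: 36 e⁻, Z=37. Ti^4+ < Sc^3+ (both 18 e⁻, Z=22>21); Sc^3+ < Ca^2+ (both 18 e⁻, Z=21>20); Ca^2+ < Sr^2+ (same group, 1 shell fewer); Sr^2+ < Rb^+ (isoelectronic, higher Z=38 is smaller).
Overall: Ti^4+ < Sc^3+ < Ca^2+ < Sr^2+ < Rb^+. Ca^2+ has 2 below it and 2 above. So 2 are smaller.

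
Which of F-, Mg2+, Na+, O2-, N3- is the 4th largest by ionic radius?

Na+

These species are isoelectronic with 10 electrons. The only difference is the number of protons: Mg2+ (Z=12), Na+ (Z=11), F- (Z=9), O2- (Z=8), N3- (Z=7). The strongest nuclear pull (Mg2+) gives the smallest ion.
Full ascending order: Mg2+ < Na+ < F- < O2- < N3-. Counting from the largest, position 4 is Na+.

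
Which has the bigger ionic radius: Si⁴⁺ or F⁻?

Isoelectronic series (10 e⁻ each). Size is set by nuclear charge: more protons means a smaller ion. Si⁴⁺ (Z=14), F⁻ (Z=9).

F⁻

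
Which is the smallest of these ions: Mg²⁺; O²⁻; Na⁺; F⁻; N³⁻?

These species are isoelectronic with 10 electrons. The only difference is the number of protons: Mg²⁺ (Z=12), Na⁺ (Z=11), F⁻ (Z=9), O²⁻ (Z=8), N³⁻ (Z=7). The strongest nuclear pull (Mg²⁺) gives the smallest ion.

Mg²⁺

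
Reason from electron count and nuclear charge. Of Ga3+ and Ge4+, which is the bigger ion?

All of these have 28 electrons (isoelectronic). With the same electron cloud, the ion with the most protons pulls it in tightest. Nuclear charges: Ge4+ (Z=32), Ga3+ (Z=31). Highest Z is smallest.

Ga3+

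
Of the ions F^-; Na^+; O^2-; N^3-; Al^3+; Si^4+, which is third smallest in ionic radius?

Each ion has 10 electrons. The ranking follows nuclear charge in reverse — greater Z gives a smaller radius. Si^4+ (Z=14), Al^3+ (Z=13), Na^+ (Z=11), F^- (Z=9), O^2- (Z=8), N^3- (Z=7).
Ordering: Si^4+ < Al^3+ < Na^+ < F^- < O^2- < N^3-. The third smallest is Na^+.

Na^+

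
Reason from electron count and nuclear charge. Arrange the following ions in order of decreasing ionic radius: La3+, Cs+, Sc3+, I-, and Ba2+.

I- > Cs+ > Ba2+ > La3+ > Sc3+

Electron counts and nuclear charges: Sc3+: 18 e⁻, Z=21, La3+: 54 e⁻, Z=57, Ba2+: 54 e⁻, Z=56, Cs+: 54 e⁻, Z=55, I-: 54 e⁻, Z=53. Sc3+ < La3+ (same group, 2 shells fewer); La3+ < Ba2+ (isoelectronic, higher Z=57 is smaller); Ba2+ < Cs+ (both 54 e⁻, Z=56>55); Cs+ < I- (isoelectronic, higher Z=55 is smaller).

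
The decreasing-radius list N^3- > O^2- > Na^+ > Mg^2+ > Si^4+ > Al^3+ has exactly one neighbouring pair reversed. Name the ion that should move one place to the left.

The pair Si^4+, Al^3+ is the wrong way round — Si^4+ and Al^3+ share 10 electrons; the higher nuclear charge on Si (Z=14) contracts it more, so Si^4+ < Al^3+. All other adjacent pairs agree with periodic trends, so Al^3+ is the misplaced ion.

Al^3+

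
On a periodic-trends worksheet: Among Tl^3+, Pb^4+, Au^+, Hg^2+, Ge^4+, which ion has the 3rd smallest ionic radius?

Ge^4+ (Z=32, 28 e⁻), Pb^4+ (Z=82, 78 e⁻), Tl^3+ (Z=81, 78 e⁻), Hg^2+ (Z=80, 78 e⁻), Au^+ (Z=79, 78 e⁻). Ge^4+ < Pb^4+ (same group, 2 shells fewer); Pb^4+ < Tl^3+ (isoelectronic, higher Z=82 is smaller); Tl^3+ < Hg^2+ (isoelectronic, higher Z=81 is smaller); Hg^2+ < Au^+ (both 78 e⁻, Z=80>79).
So the order is Ge^4+ < Pb^4+ < Tl^3+ < Hg^2+ < Au^+; the 3rd-smallest ion is Tl^3+.

Tl^3+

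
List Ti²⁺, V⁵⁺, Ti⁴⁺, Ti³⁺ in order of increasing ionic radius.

Work out protons and electrons: V⁵⁺ has 18 e⁻ (Z=23), Ti⁴⁺ has 18 e⁻ (Z=22), Ti³⁺ has 19 e⁻ (Z=22), Ti²⁺ has 20 e⁻ (Z=22). V⁵⁺ < Ti⁴⁺ (isoelectronic, higher Z=23 is smaller); Ti⁴⁺ < Ti³⁺ (same element, +4 vs +3); Ti³⁺ < Ti²⁺ (higher charge on the same element).

V⁵⁺ < Ti⁴⁺ < Ti³⁺ < Ti²⁺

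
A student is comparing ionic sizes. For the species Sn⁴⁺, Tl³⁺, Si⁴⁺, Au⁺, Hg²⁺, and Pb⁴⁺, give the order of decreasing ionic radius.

Au⁺ > Hg²⁺ > Tl³⁺ > Pb⁴⁺ > Sn⁴⁺ > Si⁴⁺

Si⁴⁺ has 10 e⁻ (Z=14), Sn⁴⁺ has 46 e⁻ (Z=50), Pb⁴⁺ has 78 e⁻ (Z=82), Tl³⁺ has 78 e⁻ (Z=81), Hg²⁺ has 78 e⁻ (Z=80), Au⁺ has 78 e⁻ (Z=79). Si⁴⁺ < Sn⁴⁺ (same group, 2 shells fewer); Sn⁴⁺ < Pb⁴⁺ (same group, 1 shell fewer); Pb⁴⁺ < Tl³⁺ (both 78 e⁻, Z=82>81); Tl³⁺ < Hg²⁺ (isoelectronic, higher Z=81 is smaller); Hg²⁺ < Au⁺ (both 78 e⁻, Z=80>79).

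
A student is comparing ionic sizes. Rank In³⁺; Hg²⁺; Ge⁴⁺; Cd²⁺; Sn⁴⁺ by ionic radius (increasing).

Electron counts and nuclear charges: Ge⁴⁺ has 28 e⁻ (Z=32), Sn⁴⁺ has 46 e⁻ (Z=50), In³⁺ has 46 e⁻ (Z=49), Cd²⁺ has 46 e⁻ (Z=48), Hg²⁺ has 78 e⁻ (Z=80). Ge⁴⁺ < Sn⁴⁺ (same group, 1 shell fewer); Sn⁴⁺ < In³⁺ (both 46 e⁻, Z=50>49); In³⁺ < Cd²⁺ (isoelectronic, higher Z=49 is smaller); Cd²⁺ < Hg²⁺ (same group, 1 shell fewer).

Ge⁴⁺ < Sn⁴⁺ < In³⁺ < Cd²⁺ < Hg²⁺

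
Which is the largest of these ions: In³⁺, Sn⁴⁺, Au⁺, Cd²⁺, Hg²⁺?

Work out protons and electrons: Sn⁴⁺: 46 e⁻, Z=50, In³⁺: 46 e⁻, Z=49, Cd²⁺: 46 e⁻, Z=48, Hg²⁺: 78 e⁻, Z=80, Au⁺: 78 e⁻, Z=79. Sn⁴⁺ < In³⁺ (isoelectronic, higher Z=50 is smaller); In³⁺ < Cd²⁺ (isoelectronic, higher Z=49 is smaller); Cd²⁺ < Hg²⁺ (same group, period 5 vs 6); Hg²⁺ < Au⁺ (isoelectronic, higher Z=80 is smaller).

Au⁺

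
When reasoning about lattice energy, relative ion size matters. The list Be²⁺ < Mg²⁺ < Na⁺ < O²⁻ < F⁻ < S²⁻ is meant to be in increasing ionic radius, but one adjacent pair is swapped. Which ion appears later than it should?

F⁻

The pair O²⁻, F⁻ is the wrong way round — they are isoelectronic (10 e⁻) and F has more protons than O (9 vs 8), making F⁻ smaller. All other adjacent pairs agree with periodic trends, so F⁻ is the misplaced ion.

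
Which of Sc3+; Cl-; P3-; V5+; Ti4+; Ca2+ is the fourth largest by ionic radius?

Sc3+

All of these have 18 electrons (isoelectronic). With the same electron cloud, the ion with the most protons pulls it in tightest. Nuclear charges: V5+ (Z=23), Ti4+ (Z=22), Sc3+ (Z=21), Ca2+ (Z=20), Cl- (Z=17), P3- (Z=15). Highest Z is smallest.
So the order is V5+ < Ti4+ < Sc3+ < Ca2+ < Cl- < P3-; the 4th-largest ion is Sc3+.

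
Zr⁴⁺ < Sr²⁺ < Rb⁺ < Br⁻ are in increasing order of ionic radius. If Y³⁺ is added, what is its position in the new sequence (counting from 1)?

2

These species are isoelectronic with 36 electrons. The only difference is the number of protons: Zr⁴⁺ (Z=40), Y³⁺ (Z=39), Sr²⁺ (Z=38), Rb⁺ (Z=37), Br⁻ (Z=35). The strongest nuclear pull (Zr⁴⁺) gives the smallest ion.
The complete sequence is Zr⁴⁺ < Y³⁺ < Sr²⁺ < Rb⁺ < Br⁻. Y³⁺ sits at position 2.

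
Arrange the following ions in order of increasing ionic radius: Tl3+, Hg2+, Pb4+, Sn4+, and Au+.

Sn4+ < Pb4+ < Tl3+ < Hg2+ < Au+

Tabulating Z and e⁻: Sn4+ (Z=50, 46 e⁻), Pb4+ (Z=82, 78 e⁻), Tl3+ (Z=81, 78 e⁻), Hg2+ (Z=80, 78 e⁻), Au+ (Z=79, 78 e⁻). Sn4+ < Pb4+ (same group, period 5 vs 6); Pb4+ < Tl3+ (both 78 e⁻, Z=82>81); Tl3+ < Hg2+ (both 78 e⁻, Z=81>80); Hg2+ < Au+ (isoelectronic, higher Z=80 is smaller).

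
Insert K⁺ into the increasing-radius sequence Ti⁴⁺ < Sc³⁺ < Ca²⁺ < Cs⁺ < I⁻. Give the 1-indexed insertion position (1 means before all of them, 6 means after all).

4

Tabulating Z and e⁻: Ti⁴⁺: 18 e⁻, Z=22, Sc³⁺: 18 e⁻, Z=21, Ca²⁺: 18 e⁻, Z=20, K⁺: 18 e⁻, Z=19, Cs⁺: 54 e⁻, Z=55, I⁻: 54 e⁻, Z=53. Ti⁴⁺ < Sc³⁺ (isoelectronic, higher Z=22 is smaller); Sc³⁺ < Ca²⁺ (isoelectronic, higher Z=21 is smaller); Ca²⁺ < K⁺ (isoelectronic, higher Z=20 is smaller); K⁺ < Cs⁺ (same group, 2 shells fewer); Cs⁺ < I⁻ (both 54 e⁻, Z=55>53).
Putting K⁺ in gives Ti⁴⁺ < Sc³⁺ < Ca²⁺ < K⁺ < Cs⁺ < I⁻; it lands at slot 4.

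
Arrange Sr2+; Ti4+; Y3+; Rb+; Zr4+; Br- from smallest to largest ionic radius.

Ti4+ < Zr4+ < Y3+ < Sr2+ < Rb+ < Br-

Electron counts and nuclear charges: Ti4+: 18 e⁻, Z=22, Zr4+: 36 e⁻, Z=40, Y3+: 36 e⁻, Z=39, Sr2+: 36 e⁻, Z=38, Rb+: 36 e⁻, Z=37, Br-: 36 e⁻, Z=35. Ti4+ < Zr4+ (same group, 1 shell fewer); Zr4+ < Y3+ (both 36 e⁻, Z=40>39); Y3+ < Sr2+ (isoelectronic, higher Z=39 is smaller); Sr2+ < Rb+ (both 36 e⁻, Z=38>37); Rb+ < Br- (isoelectronic, higher Z=37 is smaller).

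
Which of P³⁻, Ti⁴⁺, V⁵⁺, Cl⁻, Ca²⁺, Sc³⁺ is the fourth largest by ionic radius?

Each ion has 18 electrons. The ranking follows nuclear charge in reverse — greater Z gives a smaller radius. V⁵⁺ (Z=23), Ti⁴⁺ (Z=22), Sc³⁺ (Z=21), Ca²⁺ (Z=20), Cl⁻ (Z=17), P³⁻ (Z=15).
Ordering: V⁵⁺ < Ti⁴⁺ < Sc³⁺ < Ca²⁺ < Cl⁻ < P³⁻. The fourth largest is Sc³⁺.

Sc³⁺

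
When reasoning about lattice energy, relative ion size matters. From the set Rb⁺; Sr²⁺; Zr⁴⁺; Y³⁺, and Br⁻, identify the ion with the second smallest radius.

Y³⁺

All of these have 36 electrons (isoelectronic). With the same electron cloud, the ion with the most protons pulls it in tightest. Nuclear charges: Zr⁴⁺ (Z=40), Y³⁺ (Z=39), Sr²⁺ (Z=38), Rb⁺ (Z=37), Br⁻ (Z=35). Highest Z is smallest.
Ordering: Zr⁴⁺ < Y³⁺ < Sr²⁺ < Rb⁺ < Br⁻. The second smallest is Y³⁺.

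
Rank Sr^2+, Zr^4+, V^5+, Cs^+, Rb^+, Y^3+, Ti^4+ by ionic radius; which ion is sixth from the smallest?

Rb^+

V^5+ (Z=23, 18 e⁻), Ti^4+ (Z=22, 18 e⁻), Zr^4+ (Z=40, 36 e⁻), Y^3+ (Z=39, 36 e⁻), Sr^2+ (Z=38, 36 e⁻), Rb^+ (Z=37, 36 e⁻), Cs^+ (Z=55, 54 e⁻). V^5+ < Ti^4+ (isoelectronic, higher Z=23 is smaller); Ti^4+ < Zr^4+ (same group, 1 shell fewer); Zr^4+ < Y^3+ (both 36 e⁻, Z=40>39); Y^3+ < Sr^2+ (isoelectronic, higher Z=39 is smaller); Sr^2+ < Rb^+ (both 36 e⁻, Z=38>37); Rb^+ < Cs^+ (same group, period 5 vs 6).
Ordering: V^5+ < Ti^4+ < Zr^4+ < Y^3+ < Sr^2+ < Rb^+ < Cs^+. The sixth smallest is Rb^+.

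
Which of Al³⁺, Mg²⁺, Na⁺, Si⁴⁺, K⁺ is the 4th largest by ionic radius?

Al³⁺

Tabulating Z and e⁻: Si⁴⁺ has 10 e⁻ (Z=14), Al³⁺ has 10 e⁻ (Z=13), Mg²⁺ has 10 e⁻ (Z=12), Na⁺ has 10 e⁻ (Z=11), K⁺ has 18 e⁻ (Z=19). Si⁴⁺ < Al³⁺ (both 10 e⁻, Z=14>13); Al³⁺ < Mg²⁺ (isoelectronic, higher Z=13 is smaller); Mg²⁺ < Na⁺ (both 10 e⁻, Z=12>11); Na⁺ < K⁺ (same group, period 3 vs 4).
Ordering: Si⁴⁺ < Al³⁺ < Mg²⁺ < Na⁺ < K⁺. The 4th largest is Al³⁺.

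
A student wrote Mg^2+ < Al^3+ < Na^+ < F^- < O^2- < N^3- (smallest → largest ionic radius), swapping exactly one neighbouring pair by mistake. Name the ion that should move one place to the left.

Scanning neighbour by neighbour, only Mg^2+/Al^3+ violates a trend: Al^3+ and Mg^2+ share 10 electrons; the higher nuclear charge on Al (Z=13) contracts it more, so Al^3+ < Mg^2+. That makes Al^3+ the one sitting a position late relative to where it belongs.

Al^3+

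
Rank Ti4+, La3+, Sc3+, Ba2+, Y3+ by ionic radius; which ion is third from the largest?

Y3+

Tabulating Z and e⁻: Ti4+ has 18 e⁻ (Z=22), Sc3+ has 18 e⁻ (Z=21), Y3+ has 36 e⁻ (Z=39), La3+ has 54 e⁻ (Z=57), Ba2+ has 54 e⁻ (Z=56). Ti4+ < Sc3+ (isoelectronic, higher Z=22 is smaller); Sc3+ < Y3+ (same group, 1 shell fewer); Y3+ < La3+ (same group, period 5 vs 6); La3+ < Ba2+ (isoelectronic, higher Z=57 is smaller).
That gives Ti4+ < Sc3+ < Y3+ < La3+ < Ba2+. From the largest end, number 3 is Y3+.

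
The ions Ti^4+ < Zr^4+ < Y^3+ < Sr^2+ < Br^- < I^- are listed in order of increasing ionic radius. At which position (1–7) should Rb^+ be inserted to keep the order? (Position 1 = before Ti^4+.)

5

Tabulating Z and e⁻: Ti^4+ (Z=22, 18 e⁻), Zr^4+ (Z=40, 36 e⁻), Y^3+ (Z=39, 36 e⁻), Sr^2+ (Z=38, 36 e⁻), Rb^+ (Z=37, 36 e⁻), Br^- (Z=35, 36 e⁻), I^- (Z=53, 54 e⁻). Ti^4+ < Zr^4+ (same group, 1 shell fewer); Zr^4+ < Y^3+ (isoelectronic, higher Z=40 is smaller); Y^3+ < Sr^2+ (isoelectronic, higher Z=39 is smaller); Sr^2+ < Rb^+ (isoelectronic, higher Z=38 is smaller); Rb^+ < Br^- (isoelectronic, higher Z=37 is smaller); Br^- < I^- (same group, 1 shell fewer).
The complete sequence is Ti^4+ < Zr^4+ < Y^3+ < Sr^2+ < Rb^+ < Br^- < I^-. Rb^+ sits at position 5.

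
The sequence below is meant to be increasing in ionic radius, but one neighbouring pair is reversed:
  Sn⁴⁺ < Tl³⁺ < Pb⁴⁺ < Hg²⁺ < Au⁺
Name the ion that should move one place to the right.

Tl³⁺

Scanning neighbour by neighbour, only Tl³⁺/Pb⁴⁺ violates a trend: Pb⁴⁺ and Tl³⁺ share 78 electrons; the higher nuclear charge on Pb (Z=82) contracts it more, so Pb⁴⁺ < Tl³⁺. That makes Tl³⁺ the one sitting a position early relative to where it belongs.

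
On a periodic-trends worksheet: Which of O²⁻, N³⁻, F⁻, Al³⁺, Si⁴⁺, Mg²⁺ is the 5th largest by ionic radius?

Al³⁺

All of these have 10 electrons (isoelectronic). With the same electron cloud, the ion with the most protons pulls it in tightest. Nuclear charges: Si⁴⁺ (Z=14), Al³⁺ (Z=13), Mg²⁺ (Z=12), F⁻ (Z=9), O²⁻ (Z=8), N³⁻ (Z=7). Highest Z is smallest.
Full ascending order: Si⁴⁺ < Al³⁺ < Mg²⁺ < F⁻ < O²⁻ < N³⁻. Counting from the largest, position 5 is Al³⁺.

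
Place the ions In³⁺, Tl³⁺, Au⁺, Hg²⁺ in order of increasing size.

In³⁺ < Tl³⁺ < Hg²⁺ < Au⁺

Tabulating Z and e⁻: In³⁺ has 46 e⁻ (Z=49), Tl³⁺ has 78 e⁻ (Z=81), Hg²⁺ has 78 e⁻ (Z=80), Au⁺ has 78 e⁻ (Z=79). In³⁺ < Tl³⁺ (same group, period 5 vs 6); Tl³⁺ < Hg²⁺ (isoelectronic, higher Z=81 is smaller); Hg²⁺ < Au⁺ (isoelectronic, higher Z=80 is smaller).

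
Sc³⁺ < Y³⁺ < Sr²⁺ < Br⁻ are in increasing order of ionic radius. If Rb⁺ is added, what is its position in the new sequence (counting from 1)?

Sc³⁺ (Z=21, 18 e⁻), Y³⁺ (Z=39, 36 e⁻), Sr²⁺ (Z=38, 36 e⁻), Rb⁺ (Z=37, 36 e⁻), Br⁻ (Z=35, 36 e⁻). Sc³⁺ < Y³⁺ (same group, 1 shell fewer); Y³⁺ < Sr²⁺ (isoelectronic, higher Z=39 is smaller); Sr²⁺ < Rb⁺ (both 36 e⁻, Z=38>37); Rb⁺ < Br⁻ (both 36 e⁻, Z=37>35).
With Rb⁺ included the full order is Sc³⁺ < Y³⁺ < Sr²⁺ < Rb⁺ < Br⁻, so it takes position 4.

4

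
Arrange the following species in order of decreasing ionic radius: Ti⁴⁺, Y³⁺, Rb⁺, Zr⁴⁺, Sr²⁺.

Rb⁺ > Sr²⁺ > Y³⁺ > Zr⁴⁺ > Ti⁴⁺

Ti⁴⁺ has 18 e⁻ (Z=22), Zr⁴⁺ has 36 e⁻ (Z=40), Y³⁺ has 36 e⁻ (Z=39), Sr²⁺ has 36 e⁻ (Z=38), Rb⁺ has 36 e⁻ (Z=37). Ti⁴⁺ < Zr⁴⁺ (same group, 1 shell fewer); Zr⁴⁺ < Y³⁺ (isoelectronic, higher Z=40 is smaller); Y³⁺ < Sr²⁺ (isoelectronic, higher Z=39 is smaller); Sr²⁺ < Rb⁺ (isoelectronic, higher Z=38 is smaller).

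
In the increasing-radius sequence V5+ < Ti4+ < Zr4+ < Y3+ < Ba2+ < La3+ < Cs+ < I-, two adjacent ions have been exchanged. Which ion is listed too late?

La3+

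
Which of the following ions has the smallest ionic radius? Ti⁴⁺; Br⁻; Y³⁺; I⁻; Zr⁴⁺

Ti⁴⁺

Electron counts and nuclear charges: Ti⁴⁺: 18 e⁻, Z=22, Zr⁴⁺: 36 e⁻, Z=40, Y³⁺: 36 e⁻, Z=39, Br⁻: 36 e⁻, Z=35, I⁻: 54 e⁻, Z=53. Ti⁴⁺ < Zr⁴⁺ (same group, period 4 vs 5); Zr⁴⁺ < Y³⁺ (both 36 e⁻, Z=40>39); Y³⁺ < Br⁻ (both 36 e⁻, Z=39>35); Br⁻ < I⁻ (same group, period 4 vs 5).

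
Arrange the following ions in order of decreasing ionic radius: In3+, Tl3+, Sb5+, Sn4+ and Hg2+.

Hg2+ > Tl3+ > In3+ > Sn4+ > Sb5+

Sb5+ has 46 e⁻ (Z=51), Sn4+ has 46 e⁻ (Z=50), In3+ has 46 e⁻ (Z=49), Tl3+ has 78 e⁻ (Z=81), Hg2+ has 78 e⁻ (Z=80). Sb5+ < Sn4+ (both 46 e⁻, Z=51>50); Sn4+ < In3+ (both 46 e⁻, Z=50>49); In3+ < Tl3+ (same group, 1 shell fewer); Tl3+ < Hg2+ (both 78 e⁻, Z=81>80).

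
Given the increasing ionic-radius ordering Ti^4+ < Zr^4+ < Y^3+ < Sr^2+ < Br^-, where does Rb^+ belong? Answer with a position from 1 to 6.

Tabulating Z and e⁻: Ti^4+ has 18 e⁻ (Z=22), Zr^4+ has 36 e⁻ (Z=40), Y^3+ has 36 e⁻ (Z=39), Sr^2+ has 36 e⁻ (Z=38), Rb^+ has 36 e⁻ (Z=37), Br^- has 36 e⁻ (Z=35). Ti^4+ < Zr^4+ (same group, 1 shell fewer); Zr^4+ < Y^3+ (both 36 e⁻, Z=40>39); Y^3+ < Sr^2+ (both 36 e⁻, Z=39>38); Sr^2+ < Rb^+ (isoelectronic, higher Z=38 is smaller); Rb^+ < Br^- (both 36 e⁻, Z=37>35).
The complete sequence is Ti^4+ < Zr^4+ < Y^3+ < Sr^2+ < Rb^+ < Br^-. Rb^+ sits at position 5.

5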